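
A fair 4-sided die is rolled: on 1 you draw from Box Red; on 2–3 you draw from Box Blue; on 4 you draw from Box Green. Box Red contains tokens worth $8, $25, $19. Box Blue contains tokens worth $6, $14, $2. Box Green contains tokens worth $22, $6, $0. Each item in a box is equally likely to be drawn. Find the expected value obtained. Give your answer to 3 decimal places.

$10.333

E[X | Box Red] = (8 + 25 + 19)/3 = 52/3
E[X | Box Blue] = (6 + 14 + 2)/3 = 22/3
E[X | Box Green] = (22 + 6 + 0)/3 = 28/3
E[X] = (1/4)·52/3 + (1/2)·22/3 + (1/4)·28/3 = 31/3 ≈ 10.333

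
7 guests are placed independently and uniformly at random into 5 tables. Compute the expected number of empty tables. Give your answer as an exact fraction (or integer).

16384/15625

Let Xⱼ=1 if table j is empty. P(Xⱼ=1) = ((5-1)/5)^7 = 16384/78125.
By linearity, E[#empty] = 5·16384/78125 = 16384/15625.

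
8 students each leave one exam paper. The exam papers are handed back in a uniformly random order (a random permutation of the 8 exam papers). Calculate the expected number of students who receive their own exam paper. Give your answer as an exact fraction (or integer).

1

Let Xᵢ = 1 if person i gets their own exam paper. For each i, P(Xᵢ=1) = 1/8.
By linearity of expectation, E[X₁+…+X_8] = 8·(1/8) = 1.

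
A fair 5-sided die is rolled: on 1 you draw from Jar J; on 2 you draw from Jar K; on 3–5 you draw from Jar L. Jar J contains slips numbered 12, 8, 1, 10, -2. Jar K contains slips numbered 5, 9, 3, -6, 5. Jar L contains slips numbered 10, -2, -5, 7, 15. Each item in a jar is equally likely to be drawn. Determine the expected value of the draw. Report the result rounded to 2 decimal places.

E[X | Jar J] = (12 + 8 + 1 + 10 − 2)/5 = 29/5
E[X | Jar K] = (5 + 9 + 3 − 6 + 5)/5 = 16/5
E[X | Jar L] = (10 − 2 − 5 + 7 + 15)/5 = 5
E[X] = (1/5)·29/5 + (1/5)·16/5 + (3/5)·5 = 24/5 ≈ 4.80

4.80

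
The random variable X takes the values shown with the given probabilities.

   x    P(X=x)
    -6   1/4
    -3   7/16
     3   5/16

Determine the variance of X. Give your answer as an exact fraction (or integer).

783/64

E[X] = (1/4)·(-6) + (7/16)·(-3) + (5/16)·3 = -15/8
E[X²] = (1/4)·36 + (7/16)·9 + (5/16)·9 = 63/4
Var(X) = 63/4 − (-15/8)² = 783/64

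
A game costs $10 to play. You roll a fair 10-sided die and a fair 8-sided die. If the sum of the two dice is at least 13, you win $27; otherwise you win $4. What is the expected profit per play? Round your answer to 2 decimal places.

$0.04

E[payout] = (59/80)·4 + (21/80)·27 = 803/80
Expected profit = 803/80 − 10 = 3/80 ≈ $0.04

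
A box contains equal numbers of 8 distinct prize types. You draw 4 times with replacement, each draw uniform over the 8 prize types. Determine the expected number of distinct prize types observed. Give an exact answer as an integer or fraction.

Let Xⱼ=1 if type j appears at least once. P(Xⱼ=1) = 1 − ((8−1)/8)^4 = 1695/4096.
E[#distinct] = 8·1695/4096 = 1695/512.

1695/512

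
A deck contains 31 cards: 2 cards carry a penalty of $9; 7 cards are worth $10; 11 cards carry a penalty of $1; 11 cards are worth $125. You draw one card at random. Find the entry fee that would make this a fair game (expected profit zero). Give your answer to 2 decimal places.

$45.68

E[payout] = (2/31)·(-9) + (7/31)·10 + (11/31)·(-1) + (11/31)·125 = 1416/31
Fair fee = E[payout] = 1416/31 ≈ $45.68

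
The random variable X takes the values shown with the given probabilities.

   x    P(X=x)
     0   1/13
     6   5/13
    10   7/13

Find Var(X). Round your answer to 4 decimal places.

E[X] = (1/13)·0 + (5/13)·6 + (7/13)·10 = 100/13
E[X²] = (1/13)·0 + (5/13)·36 + (7/13)·100 = 880/13
Var(X) = 880/13 − (100/13)² = 1440/169 ≈ 8.5207

8.5207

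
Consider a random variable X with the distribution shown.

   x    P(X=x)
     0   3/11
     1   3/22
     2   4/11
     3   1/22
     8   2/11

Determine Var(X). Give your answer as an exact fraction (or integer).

E[X] = (3/11)·0 + (3/22)·1 + (4/11)·2 + (1/22)·3 + (2/11)·8 = 27/11
E[X²] = (3/11)·0 + (3/22)·1 + (4/11)·4 + (1/22)·9 + (2/11)·64 = 150/11
Var(X) = 150/11 − (27/11)² = 921/121

921/121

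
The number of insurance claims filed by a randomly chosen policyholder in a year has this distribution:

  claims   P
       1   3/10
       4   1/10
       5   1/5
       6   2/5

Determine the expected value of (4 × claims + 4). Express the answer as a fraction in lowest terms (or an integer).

E[4x+4] = (3/10)·8 + (1/10)·20 + (1/5)·24 + (2/5)·28
     = 102/5

102/5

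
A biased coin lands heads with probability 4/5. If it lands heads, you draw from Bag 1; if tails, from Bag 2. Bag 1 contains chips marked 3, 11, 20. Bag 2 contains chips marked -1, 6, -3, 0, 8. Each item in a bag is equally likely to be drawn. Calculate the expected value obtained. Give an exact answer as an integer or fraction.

142/15

E[X | Bag 1] = (3 + 11 + 20)/3 = 34/3
E[X | Bag 2] = (-1 + 6 − 3 + 0 + 8)/5 = 2
E[X] = (4/5)·34/3 + (1/5)·2 = 142/15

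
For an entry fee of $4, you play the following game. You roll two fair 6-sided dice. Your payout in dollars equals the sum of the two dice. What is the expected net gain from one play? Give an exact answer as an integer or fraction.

$3

Distribution of the sum of the two dice: 2 w.p. 1/36, 3 w.p. 1/18, 4 w.p. 1/12, 5 w.p. 1/9, 6 w.p. 5/36, 7 w.p. 1/6, …
E[payout] = (1/36)·2 + (1/18)·3 + (1/12)·4 + (1/9)·5 + (5/36)·6 + (1/6)·7 + (5/36)·8 + (1/9)·9 + (1/12)·10 + (1/18)·11 + (1/36)·12 = 7
Expected profit = 7 − 4 = 3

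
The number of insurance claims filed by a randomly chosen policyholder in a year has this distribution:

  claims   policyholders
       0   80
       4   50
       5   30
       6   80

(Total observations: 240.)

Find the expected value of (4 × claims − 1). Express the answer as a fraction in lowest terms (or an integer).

Total = 240, so P(claims=0) = 80/240, etc.
E[4x-1] = (1/3)·(-1) + (5/24)·15 + (1/8)·19 + (1/3)·23
     = 77/6

77/6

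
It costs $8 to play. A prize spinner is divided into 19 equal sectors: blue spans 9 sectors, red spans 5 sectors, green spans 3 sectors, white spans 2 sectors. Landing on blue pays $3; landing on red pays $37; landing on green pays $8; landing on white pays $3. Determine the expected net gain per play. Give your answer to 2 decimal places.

$4.74

E[payout] = (9/19)·3 + (5/19)·37 + (3/19)·8 + (2/19)·3 = 242/19
Expected profit = 242/19 − 8 = 90/19 ≈ $4.74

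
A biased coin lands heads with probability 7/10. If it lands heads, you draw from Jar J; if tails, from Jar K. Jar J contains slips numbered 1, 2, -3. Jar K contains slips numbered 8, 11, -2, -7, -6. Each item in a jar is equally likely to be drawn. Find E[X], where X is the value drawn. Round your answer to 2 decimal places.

E[X | Jar J] = (1 + 2 − 3)/3 = 0
E[X | Jar K] = (8 + 11 − 2 − 7 − 6)/5 = 4/5
E[X] = (7/10)·0 + (3/10)·4/5 = 6/25 ≈ 0.24

0.24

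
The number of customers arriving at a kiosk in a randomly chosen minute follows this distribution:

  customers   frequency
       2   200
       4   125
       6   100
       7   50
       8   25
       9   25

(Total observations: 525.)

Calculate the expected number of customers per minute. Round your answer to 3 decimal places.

4.333

Total = 525, so P(customers=2) = 200/525, etc.
E[X] = (8/21)·2 + (5/21)·4 + (4/21)·6 + (2/21)·7 + (1/21)·8 + (1/21)·9
     = 13/3 ≈ 4.333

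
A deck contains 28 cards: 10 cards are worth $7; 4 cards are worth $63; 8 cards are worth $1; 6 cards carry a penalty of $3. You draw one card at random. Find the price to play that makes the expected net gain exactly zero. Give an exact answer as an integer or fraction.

78/7 dollars

E[payout] = (10/28)·7 + (4/28)·63 + (8/28)·1 + (6/28)·(-3) = 78/7
Fair fee = E[payout] = 78/7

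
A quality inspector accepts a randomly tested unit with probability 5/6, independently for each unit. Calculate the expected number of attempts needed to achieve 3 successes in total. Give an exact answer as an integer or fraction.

18/5

By linearity (sum of 3 independent geometric waits), E[trials] = 3/p = 3/(5/6) = 18/5.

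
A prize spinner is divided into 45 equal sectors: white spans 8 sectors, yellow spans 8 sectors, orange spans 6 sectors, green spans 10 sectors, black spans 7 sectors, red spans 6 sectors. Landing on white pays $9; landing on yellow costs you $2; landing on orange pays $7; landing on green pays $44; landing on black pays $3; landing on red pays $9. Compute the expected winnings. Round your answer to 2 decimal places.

E[payout] = (8/45)·9 + (8/45)·(-2) + (6/45)·7 + (10/45)·44 + (7/45)·3 + (6/45)·9 = 613/45
≈ $13.62

$13.62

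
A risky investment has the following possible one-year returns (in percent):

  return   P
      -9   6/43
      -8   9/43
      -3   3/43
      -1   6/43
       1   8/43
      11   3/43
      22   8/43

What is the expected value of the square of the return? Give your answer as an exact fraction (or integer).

E[X²] = (6/43)·81 + (9/43)·64 + (3/43)·9 + (6/43)·1 + (8/43)·1 + (3/43)·121 + (8/43)·484
     = 5338/43

5338/43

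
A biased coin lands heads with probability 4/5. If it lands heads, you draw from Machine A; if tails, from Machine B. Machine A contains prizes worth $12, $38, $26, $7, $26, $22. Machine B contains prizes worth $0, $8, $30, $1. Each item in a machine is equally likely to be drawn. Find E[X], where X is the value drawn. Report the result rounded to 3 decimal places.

$19.417

E[X | Machine A] = (12 + 38 + 26 + 7 + 26 + 22)/6 = 131/6
E[X | Machine B] = (0 + 8 + 30 + 1)/4 = 39/4
E[X] = (4/5)·131/6 + (1/5)·39/4 = 233/12 ≈ 19.417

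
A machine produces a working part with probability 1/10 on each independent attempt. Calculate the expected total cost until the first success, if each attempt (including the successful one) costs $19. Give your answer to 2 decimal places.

E[#attempts] = 1/p = 10; E[cost] = 19·10 = 190.
≈ 190.00

$190.00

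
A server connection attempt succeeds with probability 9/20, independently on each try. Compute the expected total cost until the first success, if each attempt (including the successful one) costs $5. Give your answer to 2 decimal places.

E[#attempts] = 1/p = 20/9; E[cost] = 5·20/9 = 100/9.
≈ 11.11

$11.11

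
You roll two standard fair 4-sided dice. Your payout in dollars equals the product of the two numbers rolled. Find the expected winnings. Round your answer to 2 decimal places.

Distribution of the product of the two numbers rolled: 1 w.p. 1/16, 2 w.p. 1/8, 3 w.p. 1/8, 4 w.p. 3/16, 6 w.p. 1/8, 8 w.p. 1/8, …
E[payout] = (1/16)·1 + (1/8)·2 + (1/8)·3 + (3/16)·4 + (1/8)·6 + (1/8)·8 + (1/16)·9 + (1/8)·12 + (1/16)·16 = 25/4
≈ $6.25

$6.25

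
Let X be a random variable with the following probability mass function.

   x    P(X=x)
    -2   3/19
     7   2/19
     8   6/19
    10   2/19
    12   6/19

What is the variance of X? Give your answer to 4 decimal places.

21.3241

E[X] = (3/19)·(-2) + (2/19)·7 + (6/19)·8 + (2/19)·10 + (6/19)·12 = 148/19
E[X²] = (3/19)·4 + (2/19)·49 + (6/19)·64 + (2/19)·100 + (6/19)·144 = 82
Var(X) = 82 − (148/19)² = 7698/361 ≈ 21.3241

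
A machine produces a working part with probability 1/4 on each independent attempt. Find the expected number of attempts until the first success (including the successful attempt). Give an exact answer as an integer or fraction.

4

For a geometric distribution, E[trials] = 1/p = 1/(1/4) = 4.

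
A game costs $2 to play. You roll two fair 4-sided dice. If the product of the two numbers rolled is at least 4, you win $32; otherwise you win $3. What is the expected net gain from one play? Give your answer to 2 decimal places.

$20.94

E[payout] = (5/16)·3 + (11/16)·32 = 367/16
Expected profit = 367/16 − 2 = 335/16 ≈ $20.94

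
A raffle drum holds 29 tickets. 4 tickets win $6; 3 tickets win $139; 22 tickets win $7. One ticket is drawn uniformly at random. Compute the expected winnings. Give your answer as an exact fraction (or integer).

595/29 dollars

E[payout] = (4/29)·6 + (3/29)·139 + (22/29)·7 = 595/29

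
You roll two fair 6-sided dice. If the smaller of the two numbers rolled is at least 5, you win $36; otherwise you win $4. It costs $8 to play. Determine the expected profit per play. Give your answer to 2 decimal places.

-$0.44

E[payout] = (8/9)·4 + (1/9)·36 = 68/9
Expected profit = 68/9 − 8 = -4/9 ≈ -$0.44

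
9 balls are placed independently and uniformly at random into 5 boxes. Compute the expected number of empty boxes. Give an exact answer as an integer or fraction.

262144/390625

Let Xⱼ=1 if box j is empty. P(Xⱼ=1) = ((5-1)/5)^9 = 262144/1953125.
By linearity, E[#empty] = 5·262144/1953125 = 262144/390625.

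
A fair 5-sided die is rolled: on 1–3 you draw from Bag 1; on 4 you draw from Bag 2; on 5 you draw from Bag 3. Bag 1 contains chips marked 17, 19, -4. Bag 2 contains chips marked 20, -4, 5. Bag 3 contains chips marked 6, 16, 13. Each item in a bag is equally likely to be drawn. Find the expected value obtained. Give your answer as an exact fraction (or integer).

E[X | Bag 1] = (17 + 19 − 4)/3 = 32/3
E[X | Bag 2] = (20 − 4 + 5)/3 = 7
E[X | Bag 3] = (6 + 16 + 13)/3 = 35/3
E[X] = (3/5)·32/3 + (1/5)·7 + (1/5)·35/3 = 152/15

152/15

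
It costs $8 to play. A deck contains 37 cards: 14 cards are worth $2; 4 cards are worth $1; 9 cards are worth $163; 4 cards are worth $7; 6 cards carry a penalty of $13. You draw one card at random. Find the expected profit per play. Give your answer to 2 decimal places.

E[payout] = (14/37)·2 + (4/37)·1 + (9/37)·163 + (4/37)·7 + (6/37)·(-13) = 1449/37
Expected profit = 1449/37 − 8 = 1153/37 ≈ $31.16

$31.16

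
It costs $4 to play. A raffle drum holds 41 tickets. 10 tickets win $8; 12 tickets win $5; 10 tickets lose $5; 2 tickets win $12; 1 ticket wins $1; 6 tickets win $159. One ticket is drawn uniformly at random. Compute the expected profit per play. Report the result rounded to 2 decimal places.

E[payout] = (10/41)·8 + (12/41)·5 + (10/41)·(-5) + (2/41)·12 + (1/41)·1 + (6/41)·159 = 1069/41
Expected profit = 1069/41 − 4 = 905/41 ≈ $22.07

$22.07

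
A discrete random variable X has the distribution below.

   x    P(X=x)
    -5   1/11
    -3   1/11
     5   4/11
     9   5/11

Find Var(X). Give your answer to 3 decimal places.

E[X] = (1/11)·(-5) + (1/11)·(-3) + (4/11)·5 + (5/11)·9 = 57/11
E[X²] = (1/11)·25 + (1/11)·9 + (4/11)·25 + (5/11)·81 = 49
Var(X) = 49 − (57/11)² = 2680/121 ≈ 22.149

22.149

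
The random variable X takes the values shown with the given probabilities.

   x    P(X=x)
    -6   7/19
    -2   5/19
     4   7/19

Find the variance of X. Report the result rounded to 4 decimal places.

E[X] = (7/19)·(-6) + (5/19)·(-2) + (7/19)·4 = -24/19
E[X²] = (7/19)·36 + (5/19)·4 + (7/19)·16 = 384/19
Var(X) = 384/19 − (-24/19)² = 6720/361 ≈ 18.6150

18.6150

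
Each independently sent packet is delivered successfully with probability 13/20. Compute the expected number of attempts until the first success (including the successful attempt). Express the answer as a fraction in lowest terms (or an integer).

For a geometric distribution, E[trials] = 1/p = 1/(13/20) = 20/13.

20/13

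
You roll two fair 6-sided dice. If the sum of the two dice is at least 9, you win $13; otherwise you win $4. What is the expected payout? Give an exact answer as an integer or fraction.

E[payout] = (13/18)·4 + (5/18)·13 = 13/2

13/2 dollars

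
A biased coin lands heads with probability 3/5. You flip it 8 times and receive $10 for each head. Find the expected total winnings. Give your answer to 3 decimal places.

$48.000

E[#heads] = 8·3/5 = 24/5 (linearity over flips).
E[winnings] = 10·24/5 = 48.
≈ 48.000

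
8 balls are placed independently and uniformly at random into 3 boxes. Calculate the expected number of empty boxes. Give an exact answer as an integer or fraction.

256/2187

Let Xⱼ=1 if box j is empty. P(Xⱼ=1) = ((3-1)/3)^8 = 256/6561.
By linearity, E[#empty] = 3·256/6561 = 256/2187.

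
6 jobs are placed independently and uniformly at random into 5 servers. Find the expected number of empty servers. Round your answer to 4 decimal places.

Let Xⱼ=1 if server j is empty. P(Xⱼ=1) = ((5-1)/5)^6 = 4096/15625.
By linearity, E[#empty] = 5·4096/15625 = 4096/3125.
≈ 1.3107

1.3107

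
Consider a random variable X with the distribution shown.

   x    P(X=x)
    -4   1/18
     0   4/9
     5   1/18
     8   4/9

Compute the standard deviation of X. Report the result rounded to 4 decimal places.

4.2050

E[X] = 65/18, E[X²] = 553/18
Var(X) = E[X²] − (E[X])² = 553/18 − 4225/324 = 5729/324
SD(X) = √(5729/324) ≈ 4.2050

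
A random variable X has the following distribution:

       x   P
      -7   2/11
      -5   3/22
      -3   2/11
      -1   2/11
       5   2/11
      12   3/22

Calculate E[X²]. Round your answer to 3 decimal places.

E[X²] = (2/11)·49 + (3/22)·25 + (2/11)·9 + (2/11)·1 + (2/11)·25 + (3/22)·144
     = 843/22 ≈ 38.318

38.318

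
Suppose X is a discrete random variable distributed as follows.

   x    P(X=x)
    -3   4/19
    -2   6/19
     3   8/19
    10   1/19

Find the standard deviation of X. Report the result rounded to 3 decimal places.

E[X] = 10/19, E[X²] = 232/19
Var(X) = E[X²] − (E[X])² = 232/19 − 100/361 = 4308/361
SD(X) = √(4308/361) ≈ 3.454

3.454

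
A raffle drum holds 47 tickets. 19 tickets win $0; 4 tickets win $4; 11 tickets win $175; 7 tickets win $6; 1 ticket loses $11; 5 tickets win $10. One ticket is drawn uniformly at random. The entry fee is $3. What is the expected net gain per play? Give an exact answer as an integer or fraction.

1881/47 dollars

E[payout] = (19/47)·0 + (4/47)·4 + (11/47)·175 + (7/47)·6 + (1/47)·(-11) + (5/47)·10 = 2022/47
Expected profit = 2022/47 − 3 = 1881/47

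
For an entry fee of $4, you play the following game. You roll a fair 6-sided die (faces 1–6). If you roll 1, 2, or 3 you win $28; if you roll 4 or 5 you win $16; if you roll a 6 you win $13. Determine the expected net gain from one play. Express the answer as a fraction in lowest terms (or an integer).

E[payout] = (1/6)·13 + (1/3)·16 + (1/2)·28 = 43/2
Expected profit = 43/2 − 4 = 35/2

35/2 dollars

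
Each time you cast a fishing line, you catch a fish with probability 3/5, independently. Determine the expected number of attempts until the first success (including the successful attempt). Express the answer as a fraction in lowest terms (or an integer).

5/3

For a geometric distribution, E[trials] = 1/p = 1/(3/5) = 5/3.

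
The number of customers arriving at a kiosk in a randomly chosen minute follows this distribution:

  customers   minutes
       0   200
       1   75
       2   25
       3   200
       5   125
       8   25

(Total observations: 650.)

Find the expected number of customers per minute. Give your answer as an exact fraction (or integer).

Total = 650, so P(customers=0) = 200/650, etc.
E[X] = (4/13)·0 + (3/26)·1 + (1/26)·2 + (4/13)·3 + (5/26)·5 + (1/26)·8
     = 31/13

31/13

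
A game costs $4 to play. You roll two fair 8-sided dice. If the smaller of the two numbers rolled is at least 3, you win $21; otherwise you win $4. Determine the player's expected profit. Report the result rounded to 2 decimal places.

$9.56

E[payout] = (7/16)·4 + (9/16)·21 = 217/16
Expected profit = 217/16 − 4 = 153/16 ≈ $9.56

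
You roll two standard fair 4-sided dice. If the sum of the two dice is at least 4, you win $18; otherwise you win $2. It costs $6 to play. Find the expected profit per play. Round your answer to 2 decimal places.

E[payout] = (3/16)·2 + (13/16)·18 = 15
Expected profit = 15 − 6 = 9 ≈ $9.00

$9.00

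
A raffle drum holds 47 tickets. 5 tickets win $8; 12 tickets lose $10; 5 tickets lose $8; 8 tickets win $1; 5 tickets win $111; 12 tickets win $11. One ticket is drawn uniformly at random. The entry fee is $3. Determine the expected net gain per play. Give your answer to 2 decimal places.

$9.23

E[payout] = (5/47)·8 + (12/47)·(-10) + (5/47)·(-8) + (8/47)·1 + (5/47)·111 + (12/47)·11 = 575/47
Expected profit = 575/47 − 3 = 434/47 ≈ $9.23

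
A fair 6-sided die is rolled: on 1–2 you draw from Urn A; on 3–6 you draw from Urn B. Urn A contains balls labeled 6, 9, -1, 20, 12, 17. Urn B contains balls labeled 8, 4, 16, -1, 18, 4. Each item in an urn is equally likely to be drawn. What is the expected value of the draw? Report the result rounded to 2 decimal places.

8.94

E[X | Urn A] = (6 + 9 − 1 + 20 + 12 + 17)/6 = 21/2
E[X | Urn B] = (8 + 4 + 16 − 1 + 18 + 4)/6 = 49/6
E[X] = (1/3)·21/2 + (2/3)·49/6 = 161/18 ≈ 8.94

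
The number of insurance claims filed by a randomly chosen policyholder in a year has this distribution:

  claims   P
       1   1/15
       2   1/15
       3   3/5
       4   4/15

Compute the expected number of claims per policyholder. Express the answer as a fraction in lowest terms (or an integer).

E[X] = (1/15)·1 + (1/15)·2 + (3/5)·3 + (4/15)·4
     = 46/15

46/15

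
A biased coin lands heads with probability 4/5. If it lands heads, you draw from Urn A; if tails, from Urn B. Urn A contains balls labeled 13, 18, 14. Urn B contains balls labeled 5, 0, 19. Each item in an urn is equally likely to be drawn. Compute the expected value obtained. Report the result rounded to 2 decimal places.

E[X | Urn A] = (13 + 18 + 14)/3 = 15
E[X | Urn B] = (5 + 0 + 19)/3 = 8
E[X] = (4/5)·15 + (1/5)·8 = 68/5 ≈ 13.60

13.60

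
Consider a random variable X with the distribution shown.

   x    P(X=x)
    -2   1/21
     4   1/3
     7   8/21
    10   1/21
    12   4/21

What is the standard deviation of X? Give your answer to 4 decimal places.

E[X] = 20/3, E[X²] = 1184/21
Var(X) = E[X²] − (E[X])² = 1184/21 − 400/9 = 752/63
SD(X) = √(752/63) ≈ 3.4549

3.4549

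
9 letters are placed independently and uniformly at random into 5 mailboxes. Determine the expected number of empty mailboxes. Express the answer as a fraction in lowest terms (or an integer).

262144/390625

Let Xⱼ=1 if mailbox j is empty. P(Xⱼ=1) = ((5-1)/5)^9 = 262144/1953125.
By linearity, E[#empty] = 5·262144/1953125 = 262144/390625.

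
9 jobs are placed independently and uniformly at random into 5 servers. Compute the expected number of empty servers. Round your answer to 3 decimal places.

Let Xⱼ=1 if server j is empty. P(Xⱼ=1) = ((5-1)/5)^9 = 262144/1953125.
By linearity, E[#empty] = 5·262144/1953125 = 262144/390625.
≈ 0.671

0.671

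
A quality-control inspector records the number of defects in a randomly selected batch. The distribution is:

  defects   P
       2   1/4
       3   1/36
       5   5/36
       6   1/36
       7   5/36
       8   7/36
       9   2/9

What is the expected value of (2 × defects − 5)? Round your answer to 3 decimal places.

6.944

E[2x-5] = (1/4)·(-1) + (1/36)·1 + (5/36)·5 + (1/36)·7 + (5/36)·9 + (7/36)·11 + (2/9)·13
     = 125/18 ≈ 6.944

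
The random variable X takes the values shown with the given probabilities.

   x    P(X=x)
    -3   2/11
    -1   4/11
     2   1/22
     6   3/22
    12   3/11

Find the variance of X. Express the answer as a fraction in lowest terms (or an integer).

E[X] = (2/11)·(-3) + (4/11)·(-1) + (1/22)·2 + (3/22)·6 + (3/11)·12 = 36/11
E[X²] = (2/11)·9 + (4/11)·1 + (1/22)·4 + (3/22)·36 + (3/11)·144 = 510/11
Var(X) = 510/11 − (36/11)² = 4314/121

4314/121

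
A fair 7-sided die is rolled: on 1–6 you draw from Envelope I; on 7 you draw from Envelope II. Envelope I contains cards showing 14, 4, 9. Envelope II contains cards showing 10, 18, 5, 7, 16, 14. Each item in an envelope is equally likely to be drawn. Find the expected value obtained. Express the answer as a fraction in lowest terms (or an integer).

E[X | Envelope I] = (14 + 4 + 9)/3 = 9
E[X | Envelope II] = (10 + 18 + 5 + 7 + 16 + 14)/6 = 35/3
E[X] = (6/7)·9 + (1/7)·35/3 = 197/21

197/21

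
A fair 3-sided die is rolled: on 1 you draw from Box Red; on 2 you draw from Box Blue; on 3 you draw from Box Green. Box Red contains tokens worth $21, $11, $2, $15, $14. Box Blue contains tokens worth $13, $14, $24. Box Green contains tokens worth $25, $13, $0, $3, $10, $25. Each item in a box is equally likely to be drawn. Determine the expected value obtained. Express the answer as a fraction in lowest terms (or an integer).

634/45 dollars

E[X | Box Red] = (21 + 11 + 2 + 15 + 14)/5 = 63/5
E[X | Box Blue] = (13 + 14 + 24)/3 = 17
E[X | Box Green] = (25 + 13 + 0 + 3 + 10 + 25)/6 = 38/3
E[X] = (1/3)·63/5 + (1/3)·17 + (1/3)·38/3 = 634/45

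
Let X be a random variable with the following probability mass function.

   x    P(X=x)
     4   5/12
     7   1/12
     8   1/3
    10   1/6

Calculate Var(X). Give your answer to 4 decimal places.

5.4097

E[X] = (5/12)·4 + (1/12)·7 + (1/3)·8 + (1/6)·10 = 79/12
E[X²] = (5/12)·16 + (1/12)·49 + (1/3)·64 + (1/6)·100 = 195/4
Var(X) = 195/4 − (79/12)² = 779/144 ≈ 5.4097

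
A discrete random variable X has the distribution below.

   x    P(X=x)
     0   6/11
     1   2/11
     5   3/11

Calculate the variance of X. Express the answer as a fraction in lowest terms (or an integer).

558/121

E[X] = (6/11)·0 + (2/11)·1 + (3/11)·5 = 17/11
E[X²] = (6/11)·0 + (2/11)·1 + (3/11)·25 = 7
Var(X) = 7 − (17/11)² = 558/121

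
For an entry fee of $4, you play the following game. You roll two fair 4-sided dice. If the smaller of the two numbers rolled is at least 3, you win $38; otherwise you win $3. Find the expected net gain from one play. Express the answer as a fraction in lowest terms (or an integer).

31/4 dollars

E[payout] = (3/4)·3 + (1/4)·38 = 47/4
Expected profit = 47/4 − 4 = 31/4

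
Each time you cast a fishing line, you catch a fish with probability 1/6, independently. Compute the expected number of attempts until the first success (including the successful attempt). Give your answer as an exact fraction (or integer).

For a geometric distribution, E[trials] = 1/p = 1/(1/6) = 6.

6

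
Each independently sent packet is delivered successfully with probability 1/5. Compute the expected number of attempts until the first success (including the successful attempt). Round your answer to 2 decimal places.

5.00

For a geometric distribution, E[trials] = 1/p = 1/(1/5) = 5.
≈ 5.00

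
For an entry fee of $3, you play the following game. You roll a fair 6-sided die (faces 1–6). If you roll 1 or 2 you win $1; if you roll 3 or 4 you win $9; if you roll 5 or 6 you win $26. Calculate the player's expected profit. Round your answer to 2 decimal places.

$9.00

E[payout] = (1/3)·1 + (1/3)·9 + (1/3)·26 = 12
Expected profit = 12 − 3 = 9 ≈ $9.00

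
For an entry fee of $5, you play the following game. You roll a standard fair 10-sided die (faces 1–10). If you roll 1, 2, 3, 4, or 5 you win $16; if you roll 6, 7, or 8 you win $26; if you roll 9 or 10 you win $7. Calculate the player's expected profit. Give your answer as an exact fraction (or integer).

61/5 dollars

E[payout] = (1/5)·7 + (1/2)·16 + (3/10)·26 = 86/5
Expected profit = 86/5 − 5 = 61/5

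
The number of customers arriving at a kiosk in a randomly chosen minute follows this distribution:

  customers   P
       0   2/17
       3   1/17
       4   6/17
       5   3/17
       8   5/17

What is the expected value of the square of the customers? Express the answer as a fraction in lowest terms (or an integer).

500/17

E[X²] = (2/17)·0 + (1/17)·9 + (6/17)·16 + (3/17)·25 + (5/17)·64
     = 500/17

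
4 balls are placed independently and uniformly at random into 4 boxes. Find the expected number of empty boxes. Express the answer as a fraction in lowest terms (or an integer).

Let Xⱼ=1 if box j is empty. P(Xⱼ=1) = ((4-1)/4)^4 = 81/256.
By linearity, E[#empty] = 4·81/256 = 81/64.

81/64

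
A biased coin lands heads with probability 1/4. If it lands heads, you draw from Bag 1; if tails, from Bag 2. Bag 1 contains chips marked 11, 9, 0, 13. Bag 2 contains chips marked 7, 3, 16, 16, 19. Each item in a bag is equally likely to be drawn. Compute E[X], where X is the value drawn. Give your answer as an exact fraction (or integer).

897/80

E[X | Bag 1] = (11 + 9 + 0 + 13)/4 = 33/4
E[X | Bag 2] = (7 + 3 + 16 + 16 + 19)/5 = 61/5
E[X] = (1/4)·33/4 + (3/4)·61/5 = 897/80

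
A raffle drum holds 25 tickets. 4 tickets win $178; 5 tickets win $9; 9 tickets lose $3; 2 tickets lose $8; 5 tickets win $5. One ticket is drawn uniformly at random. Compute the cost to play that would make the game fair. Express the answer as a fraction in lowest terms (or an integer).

739/25 dollars

E[payout] = (4/25)·178 + (5/25)·9 + (9/25)·(-3) + (2/25)·(-8) + (5/25)·5 = 739/25
Fair fee = E[payout] = 739/25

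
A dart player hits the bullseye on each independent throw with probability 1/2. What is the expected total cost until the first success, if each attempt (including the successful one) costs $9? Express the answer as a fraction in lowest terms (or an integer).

$18

E[#attempts] = 1/p = 2; E[cost] = 9·2 = 18.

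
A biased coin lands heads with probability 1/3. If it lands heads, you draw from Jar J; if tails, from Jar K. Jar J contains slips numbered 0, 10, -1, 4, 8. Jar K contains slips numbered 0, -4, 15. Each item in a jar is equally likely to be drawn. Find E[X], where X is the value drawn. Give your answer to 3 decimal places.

E[X | Jar J] = (0 + 10 − 1 + 4 + 8)/5 = 21/5
E[X | Jar K] = (0 − 4 + 15)/3 = 11/3
E[X] = (1/3)·21/5 + (2/3)·11/3 = 173/45 ≈ 3.844

3.844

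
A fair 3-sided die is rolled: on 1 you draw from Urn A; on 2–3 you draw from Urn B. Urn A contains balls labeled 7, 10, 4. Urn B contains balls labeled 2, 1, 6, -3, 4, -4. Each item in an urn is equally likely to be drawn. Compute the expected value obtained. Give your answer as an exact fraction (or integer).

3

E[X | Urn A] = (7 + 10 + 4)/3 = 7
E[X | Urn B] = (2 + 1 + 6 − 3 + 4 − 4)/6 = 1
E[X] = (1/3)·7 + (2/3)·1 = 3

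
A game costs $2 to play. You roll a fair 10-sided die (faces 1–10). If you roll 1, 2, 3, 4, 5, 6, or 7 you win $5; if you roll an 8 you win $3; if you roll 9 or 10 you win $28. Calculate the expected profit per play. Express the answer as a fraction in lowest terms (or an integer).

37/5 dollars

E[payout] = (1/10)·3 + (7/10)·5 + (1/5)·28 = 47/5
Expected profit = 47/5 − 2 = 37/5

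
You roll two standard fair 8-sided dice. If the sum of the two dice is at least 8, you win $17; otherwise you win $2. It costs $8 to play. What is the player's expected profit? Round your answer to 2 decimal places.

$4.08

E[payout] = (21/64)·2 + (43/64)·17 = 773/64
Expected profit = 773/64 − 8 = 261/64 ≈ $4.08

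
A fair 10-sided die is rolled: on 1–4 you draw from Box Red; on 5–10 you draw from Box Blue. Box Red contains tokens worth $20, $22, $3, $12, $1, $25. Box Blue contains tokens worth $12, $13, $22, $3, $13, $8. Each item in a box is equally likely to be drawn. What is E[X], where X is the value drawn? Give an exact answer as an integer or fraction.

379/30 dollars

E[X | Box Red] = (20 + 22 + 3 + 12 + 1 + 25)/6 = 83/6
E[X | Box Blue] = (12 + 13 + 22 + 3 + 13 + 8)/6 = 71/6
E[X] = (2/5)·83/6 + (3/5)·71/6 = 379/30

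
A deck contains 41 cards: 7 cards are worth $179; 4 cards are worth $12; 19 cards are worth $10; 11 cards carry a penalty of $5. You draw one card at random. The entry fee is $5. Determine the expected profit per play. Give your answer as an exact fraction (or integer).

E[payout] = (7/41)·179 + (4/41)·12 + (19/41)·10 + (11/41)·(-5) = 1436/41
Expected profit = 1436/41 − 5 = 1231/41

1231/41 dollars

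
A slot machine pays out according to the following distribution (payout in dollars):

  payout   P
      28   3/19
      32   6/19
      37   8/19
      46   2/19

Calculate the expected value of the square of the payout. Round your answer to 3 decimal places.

E[X²] = (3/19)·784 + (6/19)·1024 + (8/19)·1369 + (2/19)·2116
     = 23680/19 ≈ 1246.316

1246.316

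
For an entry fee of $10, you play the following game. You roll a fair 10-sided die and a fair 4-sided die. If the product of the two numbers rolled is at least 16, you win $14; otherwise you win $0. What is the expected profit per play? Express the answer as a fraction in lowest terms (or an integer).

-19/4 dollars

E[payout] = (5/8)·0 + (3/8)·14 = 21/4
Expected profit = 21/4 − 10 = -19/4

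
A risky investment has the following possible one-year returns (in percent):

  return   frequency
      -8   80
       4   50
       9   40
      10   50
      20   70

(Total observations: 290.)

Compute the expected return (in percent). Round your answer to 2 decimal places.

6.28

Total = 290, so P(return=-8) = 80/290, etc.
E[X] = (8/29)·(-8) + (5/29)·4 + (4/29)·9 + (5/29)·10 + (7/29)·20
     = 182/29 ≈ 6.28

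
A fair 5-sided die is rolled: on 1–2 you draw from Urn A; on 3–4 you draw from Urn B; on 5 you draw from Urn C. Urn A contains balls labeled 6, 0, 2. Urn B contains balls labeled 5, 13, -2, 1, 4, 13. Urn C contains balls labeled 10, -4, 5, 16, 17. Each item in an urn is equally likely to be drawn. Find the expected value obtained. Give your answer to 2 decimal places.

5.09

E[X | Urn A] = (6 + 0 + 2)/3 = 8/3
E[X | Urn B] = (5 + 13 − 2 + 1 + 4 + 13)/6 = 17/3
E[X | Urn C] = (10 − 4 + 5 + 16 + 17)/5 = 44/5
E[X] = (2/5)·8/3 + (2/5)·17/3 + (1/5)·44/5 = 382/75 ≈ 5.09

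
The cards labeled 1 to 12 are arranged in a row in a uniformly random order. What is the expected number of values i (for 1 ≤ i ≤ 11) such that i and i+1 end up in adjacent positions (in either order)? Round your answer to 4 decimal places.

For each i ∈ {1,…,11}, let Xᵢ = 1 if i and i+1 are adjacent. P(Xᵢ=1) = 2·(12−1)!/12! = 2/12.
By linearity, E[ΣXᵢ] = (11)·(2/12) = 11/6.
≈ 1.8333

1.8333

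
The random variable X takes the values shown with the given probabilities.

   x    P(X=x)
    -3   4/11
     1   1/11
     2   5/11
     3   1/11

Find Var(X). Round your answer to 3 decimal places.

5.967

E[X] = (4/11)·(-3) + (1/11)·1 + (5/11)·2 + (1/11)·3 = 2/11
E[X²] = (4/11)·9 + (1/11)·1 + (5/11)·4 + (1/11)·9 = 6
Var(X) = 6 − (2/11)² = 722/121 ≈ 5.967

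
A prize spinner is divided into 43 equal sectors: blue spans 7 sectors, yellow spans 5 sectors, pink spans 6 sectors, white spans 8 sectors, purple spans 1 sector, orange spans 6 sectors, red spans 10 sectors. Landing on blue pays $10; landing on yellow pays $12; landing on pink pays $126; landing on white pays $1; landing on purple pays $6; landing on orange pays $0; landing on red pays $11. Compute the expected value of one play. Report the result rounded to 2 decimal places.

E[payout] = (7/43)·10 + (5/43)·12 + (6/43)·126 + (8/43)·1 + (1/43)·6 + (6/43)·0 + (10/43)·11 = 1010/43
≈ $23.49

$23.49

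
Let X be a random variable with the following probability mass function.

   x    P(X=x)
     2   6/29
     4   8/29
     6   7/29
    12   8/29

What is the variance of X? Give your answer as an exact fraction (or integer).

12000/841

E[X] = (6/29)·2 + (8/29)·4 + (7/29)·6 + (8/29)·12 = 182/29
E[X²] = (6/29)·4 + (8/29)·16 + (7/29)·36 + (8/29)·144 = 1556/29
Var(X) = 1556/29 − (182/29)² = 12000/841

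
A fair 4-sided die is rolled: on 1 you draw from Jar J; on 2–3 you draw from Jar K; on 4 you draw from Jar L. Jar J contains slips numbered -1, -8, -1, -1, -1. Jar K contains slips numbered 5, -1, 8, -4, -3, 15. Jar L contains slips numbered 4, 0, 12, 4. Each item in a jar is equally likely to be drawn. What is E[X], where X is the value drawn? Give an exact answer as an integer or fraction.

E[X | Jar J] = (-1 − 8 − 1 − 1 − 1)/5 = -12/5
E[X | Jar K] = (5 − 1 + 8 − 4 − 3 + 15)/6 = 10/3
E[X | Jar L] = (4 + 0 + 12 + 4)/4 = 5
E[X] = (1/4)·(-12/5) + (1/2)·10/3 + (1/4)·5 = 139/60

139/60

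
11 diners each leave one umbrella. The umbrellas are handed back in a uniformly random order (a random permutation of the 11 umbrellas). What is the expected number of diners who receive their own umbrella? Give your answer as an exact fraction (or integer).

1

Let Xᵢ = 1 if person i gets their own umbrella. For each i, P(Xᵢ=1) = 1/11.
By linearity of expectation, E[X₁+…+X_11] = 11·(1/11) = 1.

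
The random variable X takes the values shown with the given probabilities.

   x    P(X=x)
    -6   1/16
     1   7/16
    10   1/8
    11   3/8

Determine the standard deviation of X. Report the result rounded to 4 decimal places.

E[X] = 87/16, E[X²] = 969/16
Var(X) = E[X²] − (E[X])² = 969/16 − 7569/256 = 7935/256
SD(X) = √(7935/256) ≈ 5.5674

5.5674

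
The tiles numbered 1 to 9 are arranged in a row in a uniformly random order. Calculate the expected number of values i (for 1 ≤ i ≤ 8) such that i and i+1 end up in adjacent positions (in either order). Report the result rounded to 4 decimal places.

1.7778

For each i ∈ {1,…,8}, let Xᵢ = 1 if i and i+1 are adjacent. P(Xᵢ=1) = 2·(9−1)!/9! = 2/9.
By linearity, E[ΣXᵢ] = (8)·(2/9) = 16/9.
≈ 1.7778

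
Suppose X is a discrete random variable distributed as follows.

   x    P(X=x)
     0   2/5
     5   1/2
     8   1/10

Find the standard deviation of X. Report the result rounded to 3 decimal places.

E[X] = 33/10, E[X²] = 189/10
Var(X) = E[X²] − (E[X])² = 189/10 − 1089/100 = 801/100
SD(X) = √(801/100) ≈ 2.830

2.830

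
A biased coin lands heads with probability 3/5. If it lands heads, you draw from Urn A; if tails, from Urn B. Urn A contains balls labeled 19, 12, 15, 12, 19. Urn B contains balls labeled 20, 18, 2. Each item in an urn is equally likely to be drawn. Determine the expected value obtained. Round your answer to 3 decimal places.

14.573

E[X | Urn A] = (19 + 12 + 15 + 12 + 19)/5 = 77/5
E[X | Urn B] = (20 + 18 + 2)/3 = 40/3
E[X] = (3/5)·77/5 + (2/5)·40/3 = 1093/75 ≈ 14.573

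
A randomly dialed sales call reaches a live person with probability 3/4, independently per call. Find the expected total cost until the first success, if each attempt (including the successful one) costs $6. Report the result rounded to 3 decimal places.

$8.000

E[#attempts] = 1/p = 4/3; E[cost] = 6·4/3 = 8.
≈ 8.000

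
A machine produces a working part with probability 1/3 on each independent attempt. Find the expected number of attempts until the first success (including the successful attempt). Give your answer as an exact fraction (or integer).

3

For a geometric distribution, E[trials] = 1/p = 1/(1/3) = 3.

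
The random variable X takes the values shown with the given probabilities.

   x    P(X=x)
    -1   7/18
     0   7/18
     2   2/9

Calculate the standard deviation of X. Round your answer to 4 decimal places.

1.1290

E[X] = 1/18, E[X²] = 23/18
Var(X) = E[X²] − (E[X])² = 23/18 − 1/324 = 413/324
SD(X) = √(413/324) ≈ 1.1290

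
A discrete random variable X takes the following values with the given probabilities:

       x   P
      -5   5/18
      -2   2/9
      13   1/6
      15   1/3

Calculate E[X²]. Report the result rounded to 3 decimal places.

E[X²] = (5/18)·25 + (2/9)·4 + (1/6)·169 + (1/3)·225
     = 111 ≈ 111.000

111.000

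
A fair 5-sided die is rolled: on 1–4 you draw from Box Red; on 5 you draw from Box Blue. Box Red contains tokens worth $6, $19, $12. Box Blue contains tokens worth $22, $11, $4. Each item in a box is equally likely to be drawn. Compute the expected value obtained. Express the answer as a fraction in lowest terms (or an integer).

E[X | Box Red] = (6 + 19 + 12)/3 = 37/3
E[X | Box Blue] = (22 + 11 + 4)/3 = 37/3
E[X] = (4/5)·37/3 + (1/5)·37/3 = 37/3

37/3 dollars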